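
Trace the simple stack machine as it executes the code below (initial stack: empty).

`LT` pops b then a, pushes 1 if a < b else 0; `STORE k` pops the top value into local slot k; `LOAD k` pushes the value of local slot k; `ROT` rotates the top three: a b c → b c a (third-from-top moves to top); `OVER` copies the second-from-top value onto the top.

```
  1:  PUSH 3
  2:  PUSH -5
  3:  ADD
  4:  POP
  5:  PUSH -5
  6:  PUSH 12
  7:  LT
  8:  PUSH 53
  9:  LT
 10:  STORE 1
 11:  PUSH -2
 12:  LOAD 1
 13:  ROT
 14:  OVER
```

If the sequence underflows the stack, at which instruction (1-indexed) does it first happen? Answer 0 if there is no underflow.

13

PUSH 3   [3]
PUSH -5  [3, -5]
ADD      [-2]
POP      []
PUSH -5  [-5]
PUSH 12  [-5, 12]
LT       [1]
PUSH 53  [1, 53]
LT       [1]
STORE 1  []
PUSH -2  [-2]
LOAD 1   [-2, 1]
ROT  — needs 3 operands, stack has 2 → underflow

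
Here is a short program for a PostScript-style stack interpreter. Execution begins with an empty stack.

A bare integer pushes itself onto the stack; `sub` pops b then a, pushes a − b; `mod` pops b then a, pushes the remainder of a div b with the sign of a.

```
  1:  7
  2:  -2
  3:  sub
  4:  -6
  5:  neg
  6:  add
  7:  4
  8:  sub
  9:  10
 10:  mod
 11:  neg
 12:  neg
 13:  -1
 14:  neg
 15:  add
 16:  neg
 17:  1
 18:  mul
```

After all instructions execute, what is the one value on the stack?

-2

7   : 7
-2  : 7 -2
sub : 9
-6  : 9 -6
neg : 9 6
add : 15
4   : 15 4
sub : 11
10  : 11 10
mod : 1
neg : -1
neg : 1
-1  : 1 -1
neg : 1 1
add : 2
neg : -2
1   : -2 1
mul : -2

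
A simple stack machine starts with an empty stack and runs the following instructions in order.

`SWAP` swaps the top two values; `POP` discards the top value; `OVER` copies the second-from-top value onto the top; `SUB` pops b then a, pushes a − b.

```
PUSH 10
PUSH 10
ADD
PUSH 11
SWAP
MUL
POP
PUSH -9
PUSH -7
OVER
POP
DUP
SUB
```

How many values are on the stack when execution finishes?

2

PUSH 10 → [10]
PUSH 10 → [10, 10]
ADD     → [20]
PUSH 11 → [20, 11]
SWAP    → [11, 20]
MUL     → [220]
POP     → []
PUSH -9 → [-9]
PUSH -7 → [-9, -7]
OVER    → [-9, -7, -9]
POP     → [-9, -7]
DUP     → [-9, -7, -7]
SUB     → [-9, 0]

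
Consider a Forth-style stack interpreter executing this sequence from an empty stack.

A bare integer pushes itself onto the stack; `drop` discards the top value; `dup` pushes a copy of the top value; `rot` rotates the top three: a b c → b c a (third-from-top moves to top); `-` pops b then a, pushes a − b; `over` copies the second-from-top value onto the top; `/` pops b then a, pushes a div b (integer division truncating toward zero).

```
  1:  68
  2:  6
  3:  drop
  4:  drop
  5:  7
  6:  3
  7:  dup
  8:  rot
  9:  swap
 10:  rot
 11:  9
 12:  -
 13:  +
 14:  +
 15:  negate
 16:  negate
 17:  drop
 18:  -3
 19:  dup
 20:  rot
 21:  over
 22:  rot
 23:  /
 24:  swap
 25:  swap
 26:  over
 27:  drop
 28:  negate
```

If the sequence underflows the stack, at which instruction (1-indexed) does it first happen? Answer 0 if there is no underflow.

68     → 68
6      → 68 6
drop   → 68
drop   → (empty)
7      → 7
3      → 7 3
dup    → 7 3 3
rot    → 3 3 7
swap   → 3 7 3
rot    → 7 3 3
9      → 7 3 3 9
-      → 7 3 -6
+      → 7 -3
+      → 4
negate → -4
negate → 4
drop   → (empty)
-3     → -3
dup    → -3 -3
rot  — needs 3 operands, stack has 2 → underflow

20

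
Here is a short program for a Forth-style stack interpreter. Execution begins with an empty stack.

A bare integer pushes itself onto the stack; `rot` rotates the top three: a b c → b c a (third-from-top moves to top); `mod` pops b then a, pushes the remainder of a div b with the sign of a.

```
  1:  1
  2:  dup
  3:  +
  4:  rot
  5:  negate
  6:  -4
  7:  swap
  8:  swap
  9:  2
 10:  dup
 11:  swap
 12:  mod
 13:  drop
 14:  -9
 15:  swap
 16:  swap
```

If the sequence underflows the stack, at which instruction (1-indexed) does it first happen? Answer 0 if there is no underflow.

4

1   → 1
dup → 1 1
+   → 2
rot  — needs 3 operands, stack has 1 → underflow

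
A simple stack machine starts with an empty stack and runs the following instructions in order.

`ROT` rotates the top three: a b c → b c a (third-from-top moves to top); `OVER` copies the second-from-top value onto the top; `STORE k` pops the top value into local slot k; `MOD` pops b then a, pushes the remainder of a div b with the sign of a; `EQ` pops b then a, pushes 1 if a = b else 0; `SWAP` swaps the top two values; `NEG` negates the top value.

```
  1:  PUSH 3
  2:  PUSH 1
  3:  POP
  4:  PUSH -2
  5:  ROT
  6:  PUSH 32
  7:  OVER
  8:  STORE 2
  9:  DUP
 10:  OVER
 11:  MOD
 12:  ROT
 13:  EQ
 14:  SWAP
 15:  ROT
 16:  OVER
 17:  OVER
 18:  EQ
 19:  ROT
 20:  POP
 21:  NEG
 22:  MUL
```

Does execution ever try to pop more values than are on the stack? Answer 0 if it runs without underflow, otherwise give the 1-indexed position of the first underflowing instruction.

PUSH 3  : 3
PUSH 1  : 3 1
POP     : 3
PUSH -2 : 3 -2
ROT  — needs 3 operands, stack has 2 → underflow

5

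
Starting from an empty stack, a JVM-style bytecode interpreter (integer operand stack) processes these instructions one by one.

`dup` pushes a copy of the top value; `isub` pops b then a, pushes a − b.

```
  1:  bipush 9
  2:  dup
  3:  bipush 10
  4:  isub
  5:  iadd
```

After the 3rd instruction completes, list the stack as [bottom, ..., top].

[9, 9, 10]

bipush 9  : 9
dup       : 9 9
bipush 10 : 9 9 10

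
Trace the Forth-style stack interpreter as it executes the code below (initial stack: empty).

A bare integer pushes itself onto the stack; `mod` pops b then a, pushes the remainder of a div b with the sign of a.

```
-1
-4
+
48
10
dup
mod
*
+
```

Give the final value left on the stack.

-5

-1  → [-1]
-4  → [-1, -4]
+   → [-5]
48  → [-5, 48]
10  → [-5, 48, 10]
dup → [-5, 48, 10, 10]
mod → [-5, 48, 0]
*   → [-5, 0]
+   → [-5]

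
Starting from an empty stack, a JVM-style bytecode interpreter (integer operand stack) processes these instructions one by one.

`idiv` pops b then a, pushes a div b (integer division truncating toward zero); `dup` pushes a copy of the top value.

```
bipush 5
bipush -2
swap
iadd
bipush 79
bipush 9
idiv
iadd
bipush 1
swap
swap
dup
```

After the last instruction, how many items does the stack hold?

bipush 5   5
bipush -2  5 -2
swap       -2 5
iadd       3
bipush 79  3 79
bipush 9   3 79 9
idiv       3 8
iadd       11
bipush 1   11 1
swap       1 11
swap       11 1
dup        11 1 1

3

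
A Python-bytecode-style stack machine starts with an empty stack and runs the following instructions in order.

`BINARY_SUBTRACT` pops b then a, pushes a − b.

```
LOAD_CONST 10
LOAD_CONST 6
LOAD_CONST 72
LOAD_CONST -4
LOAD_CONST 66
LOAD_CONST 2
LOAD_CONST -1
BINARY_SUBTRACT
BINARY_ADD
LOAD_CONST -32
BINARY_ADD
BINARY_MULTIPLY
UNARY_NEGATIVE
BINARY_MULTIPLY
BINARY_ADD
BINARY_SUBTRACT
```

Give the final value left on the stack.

-10652

LOAD_CONST 10   -> 10
LOAD_CONST 6    -> 10 6
LOAD_CONST 72   -> 10 6 72
LOAD_CONST -4   -> 10 6 72 -4
LOAD_CONST 66   -> 10 6 72 -4 66
LOAD_CONST 2    -> 10 6 72 -4 66 2
LOAD_CONST -1   -> 10 6 72 -4 66 2 -1
BINARY_SUBTRACT -> 10 6 72 -4 66 3
BINARY_ADD      -> 10 6 72 -4 69
LOAD_CONST -32  -> 10 6 72 -4 69 -32
BINARY_ADD      -> 10 6 72 -4 37
BINARY_MULTIPLY -> 10 6 72 -148
UNARY_NEGATIVE  -> 10 6 72 148
BINARY_MULTIPLY -> 10 6 10656
BINARY_ADD      -> 10 10662
BINARY_SUBTRACT -> -10652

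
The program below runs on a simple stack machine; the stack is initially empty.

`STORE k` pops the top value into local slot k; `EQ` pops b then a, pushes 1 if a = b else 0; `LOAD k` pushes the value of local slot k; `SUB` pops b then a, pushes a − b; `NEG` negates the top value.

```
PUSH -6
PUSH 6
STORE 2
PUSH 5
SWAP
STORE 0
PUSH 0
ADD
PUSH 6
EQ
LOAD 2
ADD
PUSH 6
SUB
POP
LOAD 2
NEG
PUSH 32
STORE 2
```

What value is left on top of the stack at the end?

PUSH -6  -6
PUSH 6   -6 6
STORE 2  -6
PUSH 5   -6 5
SWAP     5 -6
STORE 0  5
PUSH 0   5 0
ADD      5
PUSH 6   5 6
EQ       0
LOAD 2   0 6
ADD      6
PUSH 6   6 6
SUB      0
POP      (empty)
LOAD 2   6
NEG      -6
PUSH 32  -6 32
STORE 2  -6

-6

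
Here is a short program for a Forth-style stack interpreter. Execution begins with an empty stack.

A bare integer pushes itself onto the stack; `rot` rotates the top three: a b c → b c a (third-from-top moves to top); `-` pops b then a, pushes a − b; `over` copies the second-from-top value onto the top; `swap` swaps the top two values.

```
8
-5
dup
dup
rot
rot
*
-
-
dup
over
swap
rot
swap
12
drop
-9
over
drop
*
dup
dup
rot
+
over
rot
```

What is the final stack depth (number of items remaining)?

8    → 8
-5   → 8 -5
dup  → 8 -5 -5
dup  → 8 -5 -5 -5
rot  → 8 -5 -5 -5
rot  → 8 -5 -5 -5
*    → 8 -5 25
-    → 8 -30
-    → 38
dup  → 38 38
over → 38 38 38
swap → 38 38 38
rot  → 38 38 38
swap → 38 38 38
12   → 38 38 38 12
drop → 38 38 38
-9   → 38 38 38 -9
over → 38 38 38 -9 38
drop → 38 38 38 -9
*    → 38 38 -342
dup  → 38 38 -342 -342
dup  → 38 38 -342 -342 -342
rot  → 38 38 -342 -342 -342
+    → 38 38 -342 -684
over → 38 38 -342 -684 -342
rot  → 38 38 -684 -342 -342

5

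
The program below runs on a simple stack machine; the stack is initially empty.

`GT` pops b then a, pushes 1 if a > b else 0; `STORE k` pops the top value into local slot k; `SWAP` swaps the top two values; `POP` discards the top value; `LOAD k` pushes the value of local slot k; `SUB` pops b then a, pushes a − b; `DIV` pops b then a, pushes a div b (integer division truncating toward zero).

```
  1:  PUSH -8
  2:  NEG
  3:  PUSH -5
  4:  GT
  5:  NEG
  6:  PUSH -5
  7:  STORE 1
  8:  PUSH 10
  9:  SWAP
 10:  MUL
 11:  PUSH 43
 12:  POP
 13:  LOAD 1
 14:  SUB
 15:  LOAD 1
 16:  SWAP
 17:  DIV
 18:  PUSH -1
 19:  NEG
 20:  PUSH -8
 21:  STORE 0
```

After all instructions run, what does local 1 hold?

-5

PUSH -8 -> [-8]
NEG     -> [8]
PUSH -5 -> [8, -5]
GT      -> [1]
NEG     -> [-1]
PUSH -5 -> [-1, -5]
STORE 1 -> [-1]
PUSH 10 -> [-1, 10]
SWAP    -> [10, -1]
MUL     -> [-10]
PUSH 43 -> [-10, 43]
POP     -> [-10]
LOAD 1  -> [-10, -5]
SUB     -> [-5]
LOAD 1  -> [-5, -5]
SWAP    -> [-5, -5]
DIV     -> [1]
PUSH -1 -> [1, -1]
NEG     -> [1, 1]
PUSH -8 -> [1, 1, -8]
STORE 0 -> [1, 1]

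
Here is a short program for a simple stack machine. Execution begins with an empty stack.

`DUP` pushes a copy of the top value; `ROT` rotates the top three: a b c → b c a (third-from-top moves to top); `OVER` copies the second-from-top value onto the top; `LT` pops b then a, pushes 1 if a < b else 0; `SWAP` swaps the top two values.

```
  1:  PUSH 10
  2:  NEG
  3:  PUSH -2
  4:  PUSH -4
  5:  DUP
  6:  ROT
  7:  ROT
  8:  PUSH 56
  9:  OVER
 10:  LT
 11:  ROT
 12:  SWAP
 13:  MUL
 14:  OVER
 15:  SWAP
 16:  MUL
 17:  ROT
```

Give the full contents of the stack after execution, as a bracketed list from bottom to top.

[-10, -4, 0, -4]

PUSH 10 : 10
NEG     : -10
PUSH -2 : -10 -2
PUSH -4 : -10 -2 -4
DUP     : -10 -2 -4 -4
ROT     : -10 -4 -4 -2
ROT     : -10 -4 -2 -4
PUSH 56 : -10 -4 -2 -4 56
OVER    : -10 -4 -2 -4 56 -4
LT      : -10 -4 -2 -4 0
ROT     : -10 -4 -4 0 -2
SWAP    : -10 -4 -4 -2 0
MUL     : -10 -4 -4 0
OVER    : -10 -4 -4 0 -4
SWAP    : -10 -4 -4 -4 0
MUL     : -10 -4 -4 0
ROT     : -10 -4 0 -4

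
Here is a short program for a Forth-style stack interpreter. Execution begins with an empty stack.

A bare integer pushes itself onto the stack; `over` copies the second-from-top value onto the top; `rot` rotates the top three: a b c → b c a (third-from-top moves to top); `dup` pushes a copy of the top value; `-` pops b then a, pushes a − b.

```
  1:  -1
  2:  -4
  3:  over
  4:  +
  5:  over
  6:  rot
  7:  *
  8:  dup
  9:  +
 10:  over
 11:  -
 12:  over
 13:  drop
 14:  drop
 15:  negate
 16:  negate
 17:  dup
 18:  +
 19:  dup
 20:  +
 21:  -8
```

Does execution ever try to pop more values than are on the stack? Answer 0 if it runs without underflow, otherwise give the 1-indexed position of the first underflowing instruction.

0

-1      [-1]
-4      [-1, -4]
over    [-1, -4, -1]
+       [-1, -5]
over    [-1, -5, -1]
rot     [-5, -1, -1]
*       [-5, 1]
dup     [-5, 1, 1]
+       [-5, 2]
over    [-5, 2, -5]
-       [-5, 7]
over    [-5, 7, -5]
drop    [-5, 7]
drop    [-5]
negate  [5]
negate  [-5]
dup     [-5, -5]
+       [-10]
dup     [-10, -10]
+       [-20]
-8      [-20, -8]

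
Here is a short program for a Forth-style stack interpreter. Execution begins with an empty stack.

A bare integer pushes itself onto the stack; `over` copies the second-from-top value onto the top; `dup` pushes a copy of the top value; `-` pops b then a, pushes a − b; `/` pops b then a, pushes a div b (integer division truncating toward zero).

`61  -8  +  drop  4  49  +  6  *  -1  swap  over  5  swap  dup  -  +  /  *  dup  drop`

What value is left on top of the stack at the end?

61   : [61]
-8   : [61, -8]
+    : [53]
drop : []
4    : [4]
49   : [4, 49]
+    : [53]
6    : [53, 6]
*    : [318]
-1   : [318, -1]
swap : [-1, 318]
over : [-1, 318, -1]
5    : [-1, 318, -1, 5]
swap : [-1, 318, 5, -1]
dup  : [-1, 318, 5, -1, -1]
-    : [-1, 318, 5, 0]
+    : [-1, 318, 5]
/    : [-1, 63]
*    : [-63]
dup  : [-63, -63]
drop : [-63]

-63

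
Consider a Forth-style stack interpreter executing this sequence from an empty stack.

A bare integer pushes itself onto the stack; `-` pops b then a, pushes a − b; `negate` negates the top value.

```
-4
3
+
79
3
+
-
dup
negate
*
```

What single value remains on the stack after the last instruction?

-4      -4
3       -4 3
+       -1
79      -1 79
3       -1 79 3
+       -1 82
-       -83
dup     -83 -83
negate  -83 83
*       -6889

-6889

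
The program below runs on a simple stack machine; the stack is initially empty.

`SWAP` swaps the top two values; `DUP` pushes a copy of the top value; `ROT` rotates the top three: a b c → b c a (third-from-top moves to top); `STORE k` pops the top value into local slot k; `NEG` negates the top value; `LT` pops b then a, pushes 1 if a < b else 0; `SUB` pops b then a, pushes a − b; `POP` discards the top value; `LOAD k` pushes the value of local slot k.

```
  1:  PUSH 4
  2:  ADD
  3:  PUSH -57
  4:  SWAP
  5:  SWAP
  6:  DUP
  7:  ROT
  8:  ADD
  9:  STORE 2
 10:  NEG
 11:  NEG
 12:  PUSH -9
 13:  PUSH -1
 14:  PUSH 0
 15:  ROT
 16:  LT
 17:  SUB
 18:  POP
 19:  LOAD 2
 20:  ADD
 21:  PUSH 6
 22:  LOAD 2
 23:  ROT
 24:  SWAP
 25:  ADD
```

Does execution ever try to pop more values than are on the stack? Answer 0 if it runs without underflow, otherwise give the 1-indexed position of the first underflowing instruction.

2

PUSH 4  4
ADD  — needs 2 operands, stack has 1 → underflow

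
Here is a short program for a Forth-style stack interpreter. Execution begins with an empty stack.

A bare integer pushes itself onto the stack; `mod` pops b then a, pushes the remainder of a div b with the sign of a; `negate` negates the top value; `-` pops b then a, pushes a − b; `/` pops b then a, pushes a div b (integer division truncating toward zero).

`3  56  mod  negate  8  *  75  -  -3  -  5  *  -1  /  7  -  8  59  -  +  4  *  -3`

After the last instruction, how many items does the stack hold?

3      : 3
56     : 3 56
mod    : 3
negate : -3
8      : -3 8
*      : -24
75     : -24 75
-      : -99
-3     : -99 -3
-      : -96
5      : -96 5
*      : -480
-1     : -480 -1
/      : 480
7      : 480 7
-      : 473
8      : 473 8
59     : 473 8 59
-      : 473 -51
+      : 422
4      : 422 4
*      : 1688
-3     : 1688 -3

2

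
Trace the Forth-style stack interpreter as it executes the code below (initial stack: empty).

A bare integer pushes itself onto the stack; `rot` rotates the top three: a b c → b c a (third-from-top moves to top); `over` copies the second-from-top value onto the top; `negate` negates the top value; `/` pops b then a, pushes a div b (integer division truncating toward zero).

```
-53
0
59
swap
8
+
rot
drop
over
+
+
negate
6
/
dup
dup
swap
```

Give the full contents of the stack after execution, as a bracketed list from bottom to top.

[-21, -21, -21]

-53    -> -53
0      -> -53 0
59     -> -53 0 59
swap   -> -53 59 0
8      -> -53 59 0 8
+      -> -53 59 8
rot    -> 59 8 -53
drop   -> 59 8
over   -> 59 8 59
+      -> 59 67
+      -> 126
negate -> -126
6      -> -126 6
/      -> -21
dup    -> -21 -21
dup    -> -21 -21 -21
swap   -> -21 -21 -21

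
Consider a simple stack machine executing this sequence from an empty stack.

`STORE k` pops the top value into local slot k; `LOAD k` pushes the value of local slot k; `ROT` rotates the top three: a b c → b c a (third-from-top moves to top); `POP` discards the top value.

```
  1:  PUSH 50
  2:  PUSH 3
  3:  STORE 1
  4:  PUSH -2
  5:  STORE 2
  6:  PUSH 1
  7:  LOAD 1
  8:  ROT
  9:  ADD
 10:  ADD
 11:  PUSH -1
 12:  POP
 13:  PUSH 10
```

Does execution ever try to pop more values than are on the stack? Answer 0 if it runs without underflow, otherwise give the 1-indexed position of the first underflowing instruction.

0

PUSH 50 : 50
PUSH 3  : 50 3
STORE 1 : 50
PUSH -2 : 50 -2
STORE 2 : 50
PUSH 1  : 50 1
LOAD 1  : 50 1 3
ROT     : 1 3 50
ADD     : 1 53
ADD     : 54
PUSH -1 : 54 -1
POP     : 54
PUSH 10 : 54 10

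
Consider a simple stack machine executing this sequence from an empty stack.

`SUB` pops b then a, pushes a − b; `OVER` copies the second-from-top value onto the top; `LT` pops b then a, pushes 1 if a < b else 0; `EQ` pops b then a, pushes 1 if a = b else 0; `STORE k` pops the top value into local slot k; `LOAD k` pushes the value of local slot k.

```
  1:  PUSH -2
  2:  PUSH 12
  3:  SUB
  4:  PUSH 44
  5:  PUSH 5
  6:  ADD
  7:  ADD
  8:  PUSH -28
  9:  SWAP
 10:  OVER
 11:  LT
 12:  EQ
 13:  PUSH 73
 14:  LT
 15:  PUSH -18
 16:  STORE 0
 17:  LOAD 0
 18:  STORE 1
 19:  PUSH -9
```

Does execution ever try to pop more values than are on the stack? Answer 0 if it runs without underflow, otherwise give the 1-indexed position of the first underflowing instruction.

PUSH -2  : [-2]
PUSH 12  : [-2, 12]
SUB      : [-14]
PUSH 44  : [-14, 44]
PUSH 5   : [-14, 44, 5]
ADD      : [-14, 49]
ADD      : [35]
PUSH -28 : [35, -28]
SWAP     : [-28, 35]
OVER     : [-28, 35, -28]
LT       : [-28, 0]
EQ       : [0]
PUSH 73  : [0, 73]
LT       : [1]
PUSH -18 : [1, -18]
STORE 0  : [1]
LOAD 0   : [1, -18]
STORE 1  : [1]
PUSH -9  : [1, -9]

0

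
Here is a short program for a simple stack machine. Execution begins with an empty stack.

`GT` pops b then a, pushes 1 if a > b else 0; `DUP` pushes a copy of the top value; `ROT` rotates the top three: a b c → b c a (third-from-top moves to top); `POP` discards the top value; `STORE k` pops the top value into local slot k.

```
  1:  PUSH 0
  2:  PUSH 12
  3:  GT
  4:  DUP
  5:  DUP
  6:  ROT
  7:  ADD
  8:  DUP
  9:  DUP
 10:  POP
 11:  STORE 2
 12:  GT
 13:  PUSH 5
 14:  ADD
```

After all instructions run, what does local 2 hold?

PUSH 0  → [0]
PUSH 12 → [0, 12]
GT      → [0]
DUP     → [0, 0]
DUP     → [0, 0, 0]
ROT     → [0, 0, 0]
ADD     → [0, 0]
DUP     → [0, 0, 0]
DUP     → [0, 0, 0, 0]
POP     → [0, 0, 0]
STORE 2 → [0, 0]
GT      → [0]
PUSH 5  → [0, 5]
ADD     → [5]

0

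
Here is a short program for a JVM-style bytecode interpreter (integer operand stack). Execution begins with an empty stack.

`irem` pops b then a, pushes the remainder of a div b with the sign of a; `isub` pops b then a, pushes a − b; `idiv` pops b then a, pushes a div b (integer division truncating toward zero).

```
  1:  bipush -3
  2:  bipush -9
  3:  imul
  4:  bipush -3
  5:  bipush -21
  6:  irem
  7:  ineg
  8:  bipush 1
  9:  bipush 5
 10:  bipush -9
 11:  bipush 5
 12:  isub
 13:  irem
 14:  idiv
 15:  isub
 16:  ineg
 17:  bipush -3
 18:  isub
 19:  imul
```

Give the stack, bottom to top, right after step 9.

bipush -3   -3
bipush -9   -3 -9
imul        27
bipush -3   27 -3
bipush -21  27 -3 -21
irem        27 -3
ineg        27 3
bipush 1    27 3 1
bipush 5    27 3 1 5

[27, 3, 1, 5]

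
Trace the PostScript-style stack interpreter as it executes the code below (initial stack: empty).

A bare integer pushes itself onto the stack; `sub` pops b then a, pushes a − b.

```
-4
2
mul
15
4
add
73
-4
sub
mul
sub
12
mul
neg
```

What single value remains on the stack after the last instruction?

-4  : [-4]
2   : [-4, 2]
mul : [-8]
15  : [-8, 15]
4   : [-8, 15, 4]
add : [-8, 19]
73  : [-8, 19, 73]
-4  : [-8, 19, 73, -4]
sub : [-8, 19, 77]
mul : [-8, 1463]
sub : [-1471]
12  : [-1471, 12]
mul : [-17652]
neg : [17652]

17652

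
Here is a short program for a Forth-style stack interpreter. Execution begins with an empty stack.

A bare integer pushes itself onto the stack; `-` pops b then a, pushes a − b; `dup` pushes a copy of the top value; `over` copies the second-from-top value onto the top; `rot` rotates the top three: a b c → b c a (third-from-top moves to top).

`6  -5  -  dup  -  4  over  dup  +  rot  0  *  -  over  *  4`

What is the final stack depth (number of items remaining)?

6     6
-5    6 -5
-     11
dup   11 11
-     0
4     0 4
over  0 4 0
dup   0 4 0 0
+     0 4 0
rot   4 0 0
0     4 0 0 0
*     4 0 0
-     4 0
over  4 0 4
*     4 0
4     4 0 4

3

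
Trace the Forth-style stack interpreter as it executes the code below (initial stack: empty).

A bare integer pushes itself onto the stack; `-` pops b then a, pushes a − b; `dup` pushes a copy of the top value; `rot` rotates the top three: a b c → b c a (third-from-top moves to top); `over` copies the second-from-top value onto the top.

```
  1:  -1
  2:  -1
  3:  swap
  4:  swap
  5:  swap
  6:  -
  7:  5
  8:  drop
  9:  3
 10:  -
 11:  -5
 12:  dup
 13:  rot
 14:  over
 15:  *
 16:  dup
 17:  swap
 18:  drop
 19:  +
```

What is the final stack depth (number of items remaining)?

2

-1   → -1
-1   → -1 -1
swap → -1 -1
swap → -1 -1
swap → -1 -1
-    → 0
5    → 0 5
drop → 0
3    → 0 3
-    → -3
-5   → -3 -5
dup  → -3 -5 -5
rot  → -5 -5 -3
over → -5 -5 -3 -5
*    → -5 -5 15
dup  → -5 -5 15 15
swap → -5 -5 15 15
drop → -5 -5 15
+    → -5 10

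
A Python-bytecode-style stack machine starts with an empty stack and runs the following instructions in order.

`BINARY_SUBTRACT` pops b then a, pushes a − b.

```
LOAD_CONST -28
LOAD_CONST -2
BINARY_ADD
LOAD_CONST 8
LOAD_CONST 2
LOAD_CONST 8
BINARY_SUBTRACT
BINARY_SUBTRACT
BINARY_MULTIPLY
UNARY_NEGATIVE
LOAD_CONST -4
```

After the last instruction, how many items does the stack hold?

LOAD_CONST -28  → -28
LOAD_CONST -2   → -28 -2
BINARY_ADD      → -30
LOAD_CONST 8    → -30 8
LOAD_CONST 2    → -30 8 2
LOAD_CONST 8    → -30 8 2 8
BINARY_SUBTRACT → -30 8 -6
BINARY_SUBTRACT → -30 14
BINARY_MULTIPLY → -420
UNARY_NEGATIVE  → 420
LOAD_CONST -4   → 420 -4

2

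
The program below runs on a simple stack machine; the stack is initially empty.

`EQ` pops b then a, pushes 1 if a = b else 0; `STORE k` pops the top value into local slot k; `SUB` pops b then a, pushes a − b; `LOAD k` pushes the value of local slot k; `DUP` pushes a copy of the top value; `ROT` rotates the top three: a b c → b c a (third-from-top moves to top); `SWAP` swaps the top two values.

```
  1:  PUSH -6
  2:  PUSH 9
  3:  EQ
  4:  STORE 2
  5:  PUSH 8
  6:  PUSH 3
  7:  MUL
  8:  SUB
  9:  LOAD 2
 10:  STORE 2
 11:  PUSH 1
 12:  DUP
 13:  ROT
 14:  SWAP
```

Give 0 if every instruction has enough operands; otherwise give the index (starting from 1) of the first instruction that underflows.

8

PUSH -6 → [-6]
PUSH 9  → [-6, 9]
EQ      → [0]
STORE 2 → []
PUSH 8  → [8]
PUSH 3  → [8, 3]
MUL     → [24]
SUB  — needs 2 operands, stack has 1 → underflow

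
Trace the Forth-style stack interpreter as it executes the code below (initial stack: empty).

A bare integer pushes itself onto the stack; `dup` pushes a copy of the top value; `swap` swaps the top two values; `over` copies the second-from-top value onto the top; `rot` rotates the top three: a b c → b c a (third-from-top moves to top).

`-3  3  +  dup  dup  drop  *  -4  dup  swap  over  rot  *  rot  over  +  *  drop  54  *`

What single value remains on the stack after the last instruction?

-3    [-3]
3     [-3, 3]
+     [0]
dup   [0, 0]
dup   [0, 0, 0]
drop  [0, 0]
*     [0]
-4    [0, -4]
dup   [0, -4, -4]
swap  [0, -4, -4]
over  [0, -4, -4, -4]
rot   [0, -4, -4, -4]
*     [0, -4, 16]
rot   [-4, 16, 0]
over  [-4, 16, 0, 16]
+     [-4, 16, 16]
*     [-4, 256]
drop  [-4]
54    [-4, 54]
*     [-216]

-216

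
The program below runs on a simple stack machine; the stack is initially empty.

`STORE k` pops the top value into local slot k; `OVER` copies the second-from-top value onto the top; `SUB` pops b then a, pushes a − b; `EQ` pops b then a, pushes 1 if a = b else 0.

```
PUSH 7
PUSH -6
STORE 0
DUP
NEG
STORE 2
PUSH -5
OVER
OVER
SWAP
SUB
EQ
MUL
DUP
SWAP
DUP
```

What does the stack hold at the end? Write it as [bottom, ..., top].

PUSH 7  -> [7]
PUSH -6 -> [7, -6]
STORE 0 -> [7]
DUP     -> [7, 7]
NEG     -> [7, -7]
STORE 2 -> [7]
PUSH -5 -> [7, -5]
OVER    -> [7, -5, 7]
OVER    -> [7, -5, 7, -5]
SWAP    -> [7, -5, -5, 7]
SUB     -> [7, -5, -12]
EQ      -> [7, 0]
MUL     -> [0]
DUP     -> [0, 0]
SWAP    -> [0, 0]
DUP     -> [0, 0, 0]

[0, 0, 0]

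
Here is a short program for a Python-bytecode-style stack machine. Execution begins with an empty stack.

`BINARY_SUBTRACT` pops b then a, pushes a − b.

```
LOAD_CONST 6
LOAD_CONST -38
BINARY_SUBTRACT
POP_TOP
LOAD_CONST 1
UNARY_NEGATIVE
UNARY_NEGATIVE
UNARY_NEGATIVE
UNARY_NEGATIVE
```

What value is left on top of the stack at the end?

1

LOAD_CONST 6     [6]
LOAD_CONST -38   [6, -38]
BINARY_SUBTRACT  [44]
POP_TOP          []
LOAD_CONST 1     [1]
UNARY_NEGATIVE   [-1]
UNARY_NEGATIVE   [1]
UNARY_NEGATIVE   [-1]
UNARY_NEGATIVE   [1]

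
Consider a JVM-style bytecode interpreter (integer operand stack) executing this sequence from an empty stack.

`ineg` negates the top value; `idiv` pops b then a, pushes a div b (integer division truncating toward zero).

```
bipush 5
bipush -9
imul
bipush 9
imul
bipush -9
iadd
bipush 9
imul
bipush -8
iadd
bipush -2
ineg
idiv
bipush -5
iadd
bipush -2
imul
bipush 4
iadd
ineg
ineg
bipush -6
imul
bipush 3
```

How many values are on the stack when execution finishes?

2

bipush 5   [5]
bipush -9  [5, -9]
imul       [-45]
bipush 9   [-45, 9]
imul       [-405]
bipush -9  [-405, -9]
iadd       [-414]
bipush 9   [-414, 9]
imul       [-3726]
bipush -8  [-3726, -8]
iadd       [-3734]
bipush -2  [-3734, -2]
ineg       [-3734, 2]
idiv       [-1867]
bipush -5  [-1867, -5]
iadd       [-1872]
bipush -2  [-1872, -2]
imul       [3744]
bipush 4   [3744, 4]
iadd       [3748]
ineg       [-3748]
ineg       [3748]
bipush -6  [3748, -6]
imul       [-22488]
bipush 3   [-22488, 3]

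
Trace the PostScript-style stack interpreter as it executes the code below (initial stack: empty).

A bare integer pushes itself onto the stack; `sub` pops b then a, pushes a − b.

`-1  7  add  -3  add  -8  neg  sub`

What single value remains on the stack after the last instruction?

-5

-1  : -1
7   : -1 7
add : 6
-3  : 6 -3
add : 3
-8  : 3 -8
neg : 3 8
sub : -5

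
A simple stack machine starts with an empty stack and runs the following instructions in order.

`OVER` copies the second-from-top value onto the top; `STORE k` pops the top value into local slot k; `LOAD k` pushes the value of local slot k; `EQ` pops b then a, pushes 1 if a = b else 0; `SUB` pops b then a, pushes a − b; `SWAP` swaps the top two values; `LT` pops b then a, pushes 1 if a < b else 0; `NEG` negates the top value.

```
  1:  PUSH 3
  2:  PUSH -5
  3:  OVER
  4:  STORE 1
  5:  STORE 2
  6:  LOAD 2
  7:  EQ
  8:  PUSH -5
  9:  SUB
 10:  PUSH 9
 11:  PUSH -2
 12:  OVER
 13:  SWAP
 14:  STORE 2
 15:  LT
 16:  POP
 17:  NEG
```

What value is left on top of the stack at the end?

-5

PUSH 3  : [3]
PUSH -5 : [3, -5]
OVER    : [3, -5, 3]
STORE 1 : [3, -5]
STORE 2 : [3]
LOAD 2  : [3, -5]
EQ      : [0]
PUSH -5 : [0, -5]
SUB     : [5]
PUSH 9  : [5, 9]
PUSH -2 : [5, 9, -2]
OVER    : [5, 9, -2, 9]
SWAP    : [5, 9, 9, -2]
STORE 2 : [5, 9, 9]
LT      : [5, 0]
POP     : [5]
NEG     : [-5]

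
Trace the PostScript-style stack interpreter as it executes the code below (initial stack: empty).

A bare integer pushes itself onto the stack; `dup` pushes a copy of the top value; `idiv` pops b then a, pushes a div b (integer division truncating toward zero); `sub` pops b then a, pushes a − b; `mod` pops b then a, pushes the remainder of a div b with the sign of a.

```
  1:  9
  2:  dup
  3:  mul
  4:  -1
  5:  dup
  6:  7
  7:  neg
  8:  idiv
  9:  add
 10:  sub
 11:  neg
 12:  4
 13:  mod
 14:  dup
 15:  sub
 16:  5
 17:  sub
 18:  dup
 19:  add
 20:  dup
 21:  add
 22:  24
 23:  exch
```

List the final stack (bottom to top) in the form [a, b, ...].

[24, -20]

9    -> 9
dup  -> 9 9
mul  -> 81
-1   -> 81 -1
dup  -> 81 -1 -1
7    -> 81 -1 -1 7
neg  -> 81 -1 -1 -7
idiv -> 81 -1 0
add  -> 81 -1
sub  -> 82
neg  -> -82
4    -> -82 4
mod  -> -2
dup  -> -2 -2
sub  -> 0
5    -> 0 5
sub  -> -5
dup  -> -5 -5
add  -> -10
dup  -> -10 -10
add  -> -20
24   -> -20 24
exch -> 24 -20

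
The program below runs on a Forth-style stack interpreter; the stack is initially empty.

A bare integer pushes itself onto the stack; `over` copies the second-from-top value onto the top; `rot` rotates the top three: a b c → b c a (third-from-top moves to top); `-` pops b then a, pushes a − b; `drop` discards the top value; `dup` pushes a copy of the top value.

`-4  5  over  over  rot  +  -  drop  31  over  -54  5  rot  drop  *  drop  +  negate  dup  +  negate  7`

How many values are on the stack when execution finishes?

-4     -> -4
5      -> -4 5
over   -> -4 5 -4
over   -> -4 5 -4 5
rot    -> -4 -4 5 5
+      -> -4 -4 10
-      -> -4 -14
drop   -> -4
31     -> -4 31
over   -> -4 31 -4
-54    -> -4 31 -4 -54
5      -> -4 31 -4 -54 5
rot    -> -4 31 -54 5 -4
drop   -> -4 31 -54 5
*      -> -4 31 -270
drop   -> -4 31
+      -> 27
negate -> -27
dup    -> -27 -27
+      -> -54
negate -> 54
7      -> 54 7

2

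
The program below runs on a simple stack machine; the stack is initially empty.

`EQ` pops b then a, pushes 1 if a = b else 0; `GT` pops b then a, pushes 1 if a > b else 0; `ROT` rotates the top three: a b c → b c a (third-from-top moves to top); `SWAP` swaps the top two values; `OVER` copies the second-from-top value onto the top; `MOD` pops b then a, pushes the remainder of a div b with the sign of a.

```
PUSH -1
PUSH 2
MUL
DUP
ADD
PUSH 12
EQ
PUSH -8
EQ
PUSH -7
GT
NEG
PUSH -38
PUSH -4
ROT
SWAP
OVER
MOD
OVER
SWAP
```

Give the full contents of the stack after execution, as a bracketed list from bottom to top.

PUSH -1  : [-1]
PUSH 2   : [-1, 2]
MUL      : [-2]
DUP      : [-2, -2]
ADD      : [-4]
PUSH 12  : [-4, 12]
EQ       : [0]
PUSH -8  : [0, -8]
EQ       : [0]
PUSH -7  : [0, -7]
GT       : [1]
NEG      : [-1]
PUSH -38 : [-1, -38]
PUSH -4  : [-1, -38, -4]
ROT      : [-38, -4, -1]
SWAP     : [-38, -1, -4]
OVER     : [-38, -1, -4, -1]
MOD      : [-38, -1, 0]
OVER     : [-38, -1, 0, -1]
SWAP     : [-38, -1, -1, 0]

[-38, -1, -1, 0]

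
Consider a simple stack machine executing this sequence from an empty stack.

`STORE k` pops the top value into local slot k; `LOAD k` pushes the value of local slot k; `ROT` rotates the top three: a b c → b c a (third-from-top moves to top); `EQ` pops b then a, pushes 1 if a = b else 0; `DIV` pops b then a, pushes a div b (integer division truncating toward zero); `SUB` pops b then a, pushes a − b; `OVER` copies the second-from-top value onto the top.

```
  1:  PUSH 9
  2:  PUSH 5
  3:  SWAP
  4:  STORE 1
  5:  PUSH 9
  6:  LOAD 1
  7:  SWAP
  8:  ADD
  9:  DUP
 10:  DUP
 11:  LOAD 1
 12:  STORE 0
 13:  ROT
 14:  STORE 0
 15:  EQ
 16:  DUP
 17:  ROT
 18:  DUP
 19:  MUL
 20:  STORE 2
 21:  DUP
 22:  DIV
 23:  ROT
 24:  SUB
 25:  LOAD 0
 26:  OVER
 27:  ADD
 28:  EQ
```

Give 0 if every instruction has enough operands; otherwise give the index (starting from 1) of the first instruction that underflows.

23

PUSH 9  -> [9]
PUSH 5  -> [9, 5]
SWAP    -> [5, 9]
STORE 1 -> [5]
PUSH 9  -> [5, 9]
LOAD 1  -> [5, 9, 9]
SWAP    -> [5, 9, 9]
ADD     -> [5, 18]
DUP     -> [5, 18, 18]
DUP     -> [5, 18, 18, 18]
LOAD 1  -> [5, 18, 18, 18, 9]
STORE 0 -> [5, 18, 18, 18]
ROT     -> [5, 18, 18, 18]
STORE 0 -> [5, 18, 18]
EQ      -> [5, 1]
DUP     -> [5, 1, 1]
ROT     -> [1, 1, 5]
DUP     -> [1, 1, 5, 5]
MUL     -> [1, 1, 25]
STORE 2 -> [1, 1]
DUP     -> [1, 1, 1]
DIV     -> [1, 1]
ROT  — needs 3 operands, stack has 2 → underflow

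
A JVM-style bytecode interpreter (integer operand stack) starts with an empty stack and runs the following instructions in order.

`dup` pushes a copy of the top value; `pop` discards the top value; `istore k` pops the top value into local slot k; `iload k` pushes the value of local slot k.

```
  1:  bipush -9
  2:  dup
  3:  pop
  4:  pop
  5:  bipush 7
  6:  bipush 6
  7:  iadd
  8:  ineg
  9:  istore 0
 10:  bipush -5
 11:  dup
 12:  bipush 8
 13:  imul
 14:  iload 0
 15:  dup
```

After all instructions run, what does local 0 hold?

-13

bipush -9 → -9
dup       → -9 -9
pop       → -9
pop       → (empty)
bipush 7  → 7
bipush 6  → 7 6
iadd      → 13
ineg      → -13
istore 0  → (empty)
bipush -5 → -5
dup       → -5 -5
bipush 8  → -5 -5 8
imul      → -5 -40
iload 0   → -5 -40 -13
dup       → -5 -40 -13 -13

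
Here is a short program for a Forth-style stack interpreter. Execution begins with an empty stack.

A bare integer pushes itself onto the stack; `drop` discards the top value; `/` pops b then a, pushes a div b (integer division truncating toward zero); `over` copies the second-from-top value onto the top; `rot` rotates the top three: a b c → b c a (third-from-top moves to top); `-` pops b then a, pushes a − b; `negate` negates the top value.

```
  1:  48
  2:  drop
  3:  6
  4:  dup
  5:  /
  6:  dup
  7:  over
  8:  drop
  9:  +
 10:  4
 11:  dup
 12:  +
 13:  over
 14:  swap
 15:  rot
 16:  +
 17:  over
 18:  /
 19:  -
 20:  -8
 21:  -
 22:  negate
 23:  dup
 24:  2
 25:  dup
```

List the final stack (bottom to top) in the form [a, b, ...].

48      [48]
drop    []
6       [6]
dup     [6, 6]
/       [1]
dup     [1, 1]
over    [1, 1, 1]
drop    [1, 1]
+       [2]
4       [2, 4]
dup     [2, 4, 4]
+       [2, 8]
over    [2, 8, 2]
swap    [2, 2, 8]
rot     [2, 8, 2]
+       [2, 10]
over    [2, 10, 2]
/       [2, 5]
-       [-3]
-8      [-3, -8]
-       [5]
negate  [-5]
dup     [-5, -5]
2       [-5, -5, 2]
dup     [-5, -5, 2, 2]

[-5, -5, 2, 2]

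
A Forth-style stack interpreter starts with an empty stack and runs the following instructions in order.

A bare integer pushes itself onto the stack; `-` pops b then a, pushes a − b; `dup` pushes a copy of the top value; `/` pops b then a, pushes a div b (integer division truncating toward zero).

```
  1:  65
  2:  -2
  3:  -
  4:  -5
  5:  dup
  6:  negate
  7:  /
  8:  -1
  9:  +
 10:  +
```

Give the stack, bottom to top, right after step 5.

[67, -5, -5]

65  → 65
-2  → 65 -2
-   → 67
-5  → 67 -5
dup → 67 -5 -5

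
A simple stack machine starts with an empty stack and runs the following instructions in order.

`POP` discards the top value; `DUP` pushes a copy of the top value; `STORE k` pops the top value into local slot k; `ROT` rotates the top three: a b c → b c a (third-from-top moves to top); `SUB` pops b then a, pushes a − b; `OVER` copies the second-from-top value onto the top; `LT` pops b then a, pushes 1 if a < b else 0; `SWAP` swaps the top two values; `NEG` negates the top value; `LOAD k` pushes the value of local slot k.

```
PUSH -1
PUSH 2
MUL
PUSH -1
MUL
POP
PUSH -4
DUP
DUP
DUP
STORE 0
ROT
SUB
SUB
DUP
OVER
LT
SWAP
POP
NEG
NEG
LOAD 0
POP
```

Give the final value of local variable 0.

-4

PUSH -1 -> -1
PUSH 2  -> -1 2
MUL     -> -2
PUSH -1 -> -2 -1
MUL     -> 2
POP     -> (empty)
PUSH -4 -> -4
DUP     -> -4 -4
DUP     -> -4 -4 -4
DUP     -> -4 -4 -4 -4
STORE 0 -> -4 -4 -4
ROT     -> -4 -4 -4
SUB     -> -4 0
SUB     -> -4
DUP     -> -4 -4
OVER    -> -4 -4 -4
LT      -> -4 0
SWAP    -> 0 -4
POP     -> 0
NEG     -> 0
NEG     -> 0
LOAD 0  -> 0 -4
POP     -> 0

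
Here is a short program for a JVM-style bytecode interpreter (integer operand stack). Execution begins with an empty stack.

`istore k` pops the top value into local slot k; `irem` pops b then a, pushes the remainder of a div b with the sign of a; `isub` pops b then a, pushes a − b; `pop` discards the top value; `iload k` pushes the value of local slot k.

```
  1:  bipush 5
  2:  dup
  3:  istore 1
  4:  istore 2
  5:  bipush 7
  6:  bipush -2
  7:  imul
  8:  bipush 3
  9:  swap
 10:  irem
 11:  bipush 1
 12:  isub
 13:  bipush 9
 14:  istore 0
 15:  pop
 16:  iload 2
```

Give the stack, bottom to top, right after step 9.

bipush 5   5
dup        5 5
istore 1   5
istore 2   (empty)
bipush 7   7
bipush -2  7 -2
imul       -14
bipush 3   -14 3
swap       3 -14

[3, -14]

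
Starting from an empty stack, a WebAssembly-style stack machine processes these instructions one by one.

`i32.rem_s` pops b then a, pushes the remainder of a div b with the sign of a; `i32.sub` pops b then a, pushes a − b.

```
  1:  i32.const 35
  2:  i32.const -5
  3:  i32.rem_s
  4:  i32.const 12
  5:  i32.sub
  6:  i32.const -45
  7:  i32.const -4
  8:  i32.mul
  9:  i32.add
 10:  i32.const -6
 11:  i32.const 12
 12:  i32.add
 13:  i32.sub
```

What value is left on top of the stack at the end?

i32.const 35  -> [35]
i32.const -5  -> [35, -5]
i32.rem_s     -> [0]
i32.const 12  -> [0, 12]
i32.sub       -> [-12]
i32.const -45 -> [-12, -45]
i32.const -4  -> [-12, -45, -4]
i32.mul       -> [-12, 180]
i32.add       -> [168]
i32.const -6  -> [168, -6]
i32.const 12  -> [168, -6, 12]
i32.add       -> [168, 6]
i32.sub       -> [162]

162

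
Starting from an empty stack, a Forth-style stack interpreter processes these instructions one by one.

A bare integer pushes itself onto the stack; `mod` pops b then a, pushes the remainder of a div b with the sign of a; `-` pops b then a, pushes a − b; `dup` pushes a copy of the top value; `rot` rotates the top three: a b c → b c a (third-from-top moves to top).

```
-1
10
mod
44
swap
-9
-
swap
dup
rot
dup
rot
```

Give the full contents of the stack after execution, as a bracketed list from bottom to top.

[44, 8, 8, 44]

-1    -1
10    -1 10
mod   -1
44    -1 44
swap  44 -1
-9    44 -1 -9
-     44 8
swap  8 44
dup   8 44 44
rot   44 44 8
dup   44 44 8 8
rot   44 8 8 44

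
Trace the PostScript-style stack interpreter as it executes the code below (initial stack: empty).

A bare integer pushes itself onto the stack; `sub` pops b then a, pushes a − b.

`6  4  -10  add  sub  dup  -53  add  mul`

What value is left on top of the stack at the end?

-492

6    6
4    6 4
-10  6 4 -10
add  6 -6
sub  12
dup  12 12
-53  12 12 -53
add  12 -41
mul  -492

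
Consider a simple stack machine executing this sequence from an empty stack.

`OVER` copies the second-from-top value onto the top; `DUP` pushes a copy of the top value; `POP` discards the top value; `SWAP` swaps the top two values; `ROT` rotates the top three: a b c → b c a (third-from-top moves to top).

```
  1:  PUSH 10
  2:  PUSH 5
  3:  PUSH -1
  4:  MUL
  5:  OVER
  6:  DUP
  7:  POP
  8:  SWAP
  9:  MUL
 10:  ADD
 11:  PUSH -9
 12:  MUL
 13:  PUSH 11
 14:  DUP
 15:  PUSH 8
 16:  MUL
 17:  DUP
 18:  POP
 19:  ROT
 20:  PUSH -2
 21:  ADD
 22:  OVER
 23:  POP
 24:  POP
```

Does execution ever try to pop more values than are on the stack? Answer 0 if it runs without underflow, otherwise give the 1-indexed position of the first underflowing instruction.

0

PUSH 10  10
PUSH 5   10 5
PUSH -1  10 5 -1
MUL      10 -5
OVER     10 -5 10
DUP      10 -5 10 10
POP      10 -5 10
SWAP     10 10 -5
MUL      10 -50
ADD      -40
PUSH -9  -40 -9
MUL      360
PUSH 11  360 11
DUP      360 11 11
PUSH 8   360 11 11 8
MUL      360 11 88
DUP      360 11 88 88
POP      360 11 88
ROT      11 88 360
PUSH -2  11 88 360 -2
ADD      11 88 358
OVER     11 88 358 88
POP      11 88 358
POP      11 88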